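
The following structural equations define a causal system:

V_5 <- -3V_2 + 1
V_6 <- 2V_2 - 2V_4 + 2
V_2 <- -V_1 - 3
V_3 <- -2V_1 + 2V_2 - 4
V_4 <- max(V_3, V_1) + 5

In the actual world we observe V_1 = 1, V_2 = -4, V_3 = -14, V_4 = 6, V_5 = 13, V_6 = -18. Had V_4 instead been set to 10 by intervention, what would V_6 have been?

-26

Under do(V_4=10), the mechanism V_4 <- max(V_3, V_1) + 5 is discarded; V_4 is fixed at 10.
V_2 = -V_1 - 3  [with V_1=1]  = -4
V_6 = 2V_2 - 2V_4 + 2  [with V_2=-4, V_4=10]  = -26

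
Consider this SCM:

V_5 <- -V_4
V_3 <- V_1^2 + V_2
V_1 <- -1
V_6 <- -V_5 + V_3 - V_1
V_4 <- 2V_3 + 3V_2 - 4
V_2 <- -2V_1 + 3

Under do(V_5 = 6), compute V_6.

The intervention breaks the incoming arrows to V_5: V_5 <- -V_4 no longer applies, and V_5 = 6.
V_2 = -2V_1 + 3  [with V_1=-1]  = 5
V_3 = V_1^2 + V_2  [with V_1=-1, V_2=5]  = 6
V_6 = -V_5 + V_3 - V_1  [with V_5=6, V_3=6, V_1=-1]  = 1

1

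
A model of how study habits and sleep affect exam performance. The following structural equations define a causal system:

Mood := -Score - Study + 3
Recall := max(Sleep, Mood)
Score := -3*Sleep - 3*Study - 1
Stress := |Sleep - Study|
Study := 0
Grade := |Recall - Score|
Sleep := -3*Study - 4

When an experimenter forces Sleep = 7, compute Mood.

25

do(Sleep=7) replaces the equation Sleep := -3*Study - 4 with the constant Sleep = 7.
Score = -3*Sleep - 3*Study - 1  [with Sleep=7, Study=0]  = -22
Mood = -Score - Study + 3  [with Score=-22, Study=0]  = 25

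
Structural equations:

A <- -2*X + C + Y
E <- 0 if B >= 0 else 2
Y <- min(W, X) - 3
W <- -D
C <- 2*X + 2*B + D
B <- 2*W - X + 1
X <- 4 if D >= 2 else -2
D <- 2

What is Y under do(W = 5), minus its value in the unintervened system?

6

The intervention breaks the incoming arrows to W: W <- -D no longer applies, and W = 5.
X = 4 if D >= 2 else -2  [with D=2]  = 4
Y = min(W, X) - 3  [with W=5, X=4]  = 1
Without intervention: X = 4 if D >= 2 else -2  [with D=2]  = 4; W = -D  [with D=2]  = -2; Y = min(W, X) - 3  [with W=-2, X=4]  = -5.
Change = 1 − (-5) = 6.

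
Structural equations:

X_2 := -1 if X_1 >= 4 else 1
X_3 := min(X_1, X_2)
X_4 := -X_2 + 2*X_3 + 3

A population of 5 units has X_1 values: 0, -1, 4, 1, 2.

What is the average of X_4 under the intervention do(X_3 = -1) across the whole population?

The intervention sets X_3=-1 in all 5 units regardless of X_1. Recomputing X_4 per unit gives 0, 0, 2, 0, 0; average 0.4.

0.4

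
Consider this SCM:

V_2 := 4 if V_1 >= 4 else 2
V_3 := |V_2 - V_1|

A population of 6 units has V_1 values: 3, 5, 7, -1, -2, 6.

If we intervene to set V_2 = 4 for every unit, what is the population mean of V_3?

do(V_2=4) breaks V_2's dependence on V_1. With V_2=4 fixed, V_3 across the units is 1, 1, 3, 5, 6, 2, mean 3.

3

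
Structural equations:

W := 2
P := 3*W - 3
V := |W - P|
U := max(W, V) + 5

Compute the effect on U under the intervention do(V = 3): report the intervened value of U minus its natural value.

1

The intervention breaks the incoming arrows to V: V := |W - P| no longer applies, and V = 3.
U = max(W, V) + 5  [with W=2, V=3]  = 8
Without intervention: P = 3*W - 3  [with W=2]  = 3; V = |W - P|  [with W=2, P=3]  = 1; U = max(W, V) + 5  [with W=2, V=1]  = 7.
Change = 8 − 7 = 1.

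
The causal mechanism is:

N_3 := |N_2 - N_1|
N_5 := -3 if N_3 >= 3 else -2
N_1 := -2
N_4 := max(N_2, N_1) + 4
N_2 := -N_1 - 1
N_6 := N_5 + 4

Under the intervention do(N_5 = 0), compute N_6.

4

The intervention breaks the incoming arrows to N_5: N_5 := -3 if N_3 >= 3 else -2 no longer applies, and N_5 = 0.
N_6 = N_5 + 4  [with N_5=0]  = 4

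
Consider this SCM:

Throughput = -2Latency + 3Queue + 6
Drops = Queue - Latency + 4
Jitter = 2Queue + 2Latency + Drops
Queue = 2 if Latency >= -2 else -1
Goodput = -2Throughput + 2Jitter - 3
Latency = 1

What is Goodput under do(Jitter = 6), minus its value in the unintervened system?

-10

Under do(Jitter=6), the mechanism Jitter = 2Queue + 2Latency + Drops is discarded; Jitter is fixed at 6.
Queue = 2 if Latency >= -2 else -1  [with Latency=1]  = 2
Throughput = -2Latency + 3Queue + 6  [with Latency=1, Queue=2]  = 10
Goodput = -2Throughput + 2Jitter - 3  [with Throughput=10, Jitter=6]  = -11
Without intervention: Queue = 2 if Latency >= -2 else -1  [with Latency=1]  = 2; Drops = Queue - Latency + 4  [with Queue=2, Latency=1]  = 5; Jitter = 2Queue + 2Latency + Drops  [with Queue=2, Latency=1, Drops=5]  = 11; Throughput = -2Latency + 3Queue + 6  [with Latency=1, Queue=2]  = 10; Goodput = -2Throughput + 2Jitter - 3  [with Throughput=10, Jitter=11]  = -1.
Change = -11 − (-1) = -10.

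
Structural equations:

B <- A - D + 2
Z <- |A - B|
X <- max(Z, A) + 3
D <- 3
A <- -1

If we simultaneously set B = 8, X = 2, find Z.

The joint intervention fixes B = 8, X = 2, removing each variable's own equation.
Z = |A - B|  [with A=-1, B=8]  = 9

9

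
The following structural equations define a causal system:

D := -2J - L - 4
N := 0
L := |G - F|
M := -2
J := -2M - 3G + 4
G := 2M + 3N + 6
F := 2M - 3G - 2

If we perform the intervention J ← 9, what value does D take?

Under do(J=9), the mechanism J := -2M - 3G + 4 is discarded; J is fixed at 9.
G = 2M + 3N + 6  [with M=-2, N=0]  = 2
F = 2M - 3G - 2  [with M=-2, G=2]  = -12
L = |G - F|  [with G=2, F=-12]  = 14
D = -2J - L - 4  [with J=9, L=14]  = -36

-36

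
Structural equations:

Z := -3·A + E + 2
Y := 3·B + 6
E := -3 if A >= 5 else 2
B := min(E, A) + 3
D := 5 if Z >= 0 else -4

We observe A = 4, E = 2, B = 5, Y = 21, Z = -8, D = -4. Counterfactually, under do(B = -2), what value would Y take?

The intervention breaks the incoming arrows to B: B := min(E, A) + 3 no longer applies, and B = -2.
Y = 3·B + 6  [with B=-2]  = 0

0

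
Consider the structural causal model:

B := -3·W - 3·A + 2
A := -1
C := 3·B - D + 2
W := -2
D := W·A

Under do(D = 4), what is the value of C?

do(D=4) replaces the equation D := W·A with the constant D = 4.
B = -3·W - 3·A + 2  [with W=-2, A=-1]  = 11
C = 3·B - D + 2  [with B=11, D=4]  = 31

31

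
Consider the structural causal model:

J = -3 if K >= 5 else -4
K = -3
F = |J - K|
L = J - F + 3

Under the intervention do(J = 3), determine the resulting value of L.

Under do(J=3), the mechanism J = -3 if K >= 5 else -4 is discarded; J is fixed at 3.
F = |J - K|  [with J=3, K=-3]  = 6
L = J - F + 3  [with J=3, F=6]  = 0

0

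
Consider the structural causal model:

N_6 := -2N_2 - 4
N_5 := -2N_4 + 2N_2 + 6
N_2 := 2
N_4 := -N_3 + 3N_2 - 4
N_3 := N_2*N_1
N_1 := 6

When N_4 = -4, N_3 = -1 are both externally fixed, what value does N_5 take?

18

The joint intervention fixes N_4 = -4, N_3 = -1, removing each variable's own equation.
N_5 = -2N_4 + 2N_2 + 6  [with N_4=-4, N_2=2]  = 18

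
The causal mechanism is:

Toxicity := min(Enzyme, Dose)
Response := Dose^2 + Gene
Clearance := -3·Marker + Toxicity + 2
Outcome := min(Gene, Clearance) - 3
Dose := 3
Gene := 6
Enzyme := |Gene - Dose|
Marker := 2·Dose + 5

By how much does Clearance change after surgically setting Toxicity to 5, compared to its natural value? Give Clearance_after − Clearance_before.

Intervening sets Toxicity = 5 and removes its equation (Toxicity := min(Enzyme, Dose)).
Marker = 2·Dose + 5  [with Dose=3]  = 11
Clearance = -3·Marker + Toxicity + 2  [with Marker=11, Toxicity=5]  = -26
Without intervention: Enzyme = |Gene - Dose|  [with Gene=6, Dose=3]  = 3; Marker = 2·Dose + 5  [with Dose=3]  = 11; Toxicity = min(Enzyme, Dose)  [with Enzyme=3, Dose=3]  = 3; Clearance = -3·Marker + Toxicity + 2  [with Marker=11, Toxicity=3]  = -28.
Change = -26 − (-28) = 2.

2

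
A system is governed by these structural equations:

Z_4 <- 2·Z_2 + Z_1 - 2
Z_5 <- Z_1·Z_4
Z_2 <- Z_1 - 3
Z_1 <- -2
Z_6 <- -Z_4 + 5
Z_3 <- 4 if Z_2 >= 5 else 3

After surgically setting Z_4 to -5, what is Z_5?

10

Intervening sets Z_4 = -5 and removes its equation (Z_4 <- 2·Z_2 + Z_1 - 2).
Z_5 = Z_1·Z_4  [with Z_1=-2, Z_4=-5]  = 10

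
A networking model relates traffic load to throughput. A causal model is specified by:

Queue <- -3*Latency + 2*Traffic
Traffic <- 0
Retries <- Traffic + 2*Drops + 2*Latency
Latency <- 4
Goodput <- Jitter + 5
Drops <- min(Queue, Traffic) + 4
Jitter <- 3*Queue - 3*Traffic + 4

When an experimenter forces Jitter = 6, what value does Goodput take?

Intervening sets Jitter = 6 and removes its equation (Jitter <- 3*Queue - 3*Traffic + 4).
Goodput = Jitter + 5  [with Jitter=6]  = 11

11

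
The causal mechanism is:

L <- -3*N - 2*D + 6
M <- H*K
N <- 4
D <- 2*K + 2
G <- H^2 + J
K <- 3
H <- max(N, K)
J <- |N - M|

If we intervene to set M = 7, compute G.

do(M=7) replaces the equation M <- H*K with the constant M = 7.
H = max(N, K)  [with N=4, K=3]  = 4
J = |N - M|  [with N=4, M=7]  = 3
G = H^2 + J  [with H=4, J=3]  = 19

19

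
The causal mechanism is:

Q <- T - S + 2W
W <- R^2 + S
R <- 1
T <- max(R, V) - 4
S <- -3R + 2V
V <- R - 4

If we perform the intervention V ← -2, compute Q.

-8

Under do(V=-2), the mechanism V <- R - 4 is discarded; V is fixed at -2.
S = -3R + 2V  [with R=1, V=-2]  = -7
W = R^2 + S  [with R=1, S=-7]  = -6
T = max(R, V) - 4  [with R=1, V=-2]  = -3
Q = T - S + 2W  [with T=-3, S=-7, W=-6]  = -8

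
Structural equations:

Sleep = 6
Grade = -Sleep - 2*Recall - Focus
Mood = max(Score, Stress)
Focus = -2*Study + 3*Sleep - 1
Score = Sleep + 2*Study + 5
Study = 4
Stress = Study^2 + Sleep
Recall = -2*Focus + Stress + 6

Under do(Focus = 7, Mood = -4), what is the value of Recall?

Setting Focus = 7, Mood = -4 by intervention discards those variables' equations.
Stress = Study^2 + Sleep  [with Study=4, Sleep=6]  = 22
Recall = -2*Focus + Stress + 6  [with Focus=7, Stress=22]  = 14

14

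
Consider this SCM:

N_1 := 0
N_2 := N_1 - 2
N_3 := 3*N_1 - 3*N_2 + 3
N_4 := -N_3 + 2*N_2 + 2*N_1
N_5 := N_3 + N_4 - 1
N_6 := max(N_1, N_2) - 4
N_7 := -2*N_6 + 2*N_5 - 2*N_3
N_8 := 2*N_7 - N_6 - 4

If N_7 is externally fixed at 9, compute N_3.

9

Intervening sets N_7 = 9 and removes its equation (N_7 := -2*N_6 + 2*N_5 - 2*N_3).
N_3 is not downstream of the intervention, so its value is determined by the original equations.
N_2 = N_1 - 2  [with N_1=0]  = -2
N_3 = 3*N_1 - 3*N_2 + 3  [with N_1=0, N_2=-2]  = 9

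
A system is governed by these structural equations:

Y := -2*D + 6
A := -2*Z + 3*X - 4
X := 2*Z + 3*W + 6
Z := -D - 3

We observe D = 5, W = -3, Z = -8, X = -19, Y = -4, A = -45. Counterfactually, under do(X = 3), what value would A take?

21

Under do(X=3), the mechanism X := 2*Z + 3*W + 6 is discarded; X is fixed at 3.
Z = -D - 3  [with D=5]  = -8
A = -2*Z + 3*X - 4  [with Z=-8, X=3]  = 21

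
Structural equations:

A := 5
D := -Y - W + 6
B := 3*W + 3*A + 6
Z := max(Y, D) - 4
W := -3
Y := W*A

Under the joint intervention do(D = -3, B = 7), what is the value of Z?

-7

The joint intervention fixes D = -3, B = 7, removing each variable's own equation.
Y = W*A  [with W=-3, A=5]  = -15
Z = max(Y, D) - 4  [with Y=-15, D=-3]  = -7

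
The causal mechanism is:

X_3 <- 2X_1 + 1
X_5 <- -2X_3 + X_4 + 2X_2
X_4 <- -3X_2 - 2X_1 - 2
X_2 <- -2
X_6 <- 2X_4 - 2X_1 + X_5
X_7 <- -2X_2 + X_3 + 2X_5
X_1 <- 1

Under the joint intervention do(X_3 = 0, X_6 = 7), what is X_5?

The joint intervention fixes X_3 = 0, X_6 = 7, removing each variable's own equation.
X_4 = -3X_2 - 2X_1 - 2  [with X_2=-2, X_1=1]  = 2
X_5 = -2X_3 + X_4 + 2X_2  [with X_3=0, X_4=2, X_2=-2]  = -2

-2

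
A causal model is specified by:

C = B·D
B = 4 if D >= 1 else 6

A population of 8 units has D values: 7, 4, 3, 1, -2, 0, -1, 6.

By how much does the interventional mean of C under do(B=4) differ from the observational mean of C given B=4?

Every unit gets B=4 under the intervention. C values become 28, 16, 12, 4, -8, 0, -4, 24; E[C|do(B=4)] = 9.
E[C|B=4] averages over only the 5 units with B=4 (D = 7, 4, 3, 1, 6): C = 28, 16, 12, 4, 24, mean 16.8.
Difference = 9 − 16.8 = -7.8.

-7.8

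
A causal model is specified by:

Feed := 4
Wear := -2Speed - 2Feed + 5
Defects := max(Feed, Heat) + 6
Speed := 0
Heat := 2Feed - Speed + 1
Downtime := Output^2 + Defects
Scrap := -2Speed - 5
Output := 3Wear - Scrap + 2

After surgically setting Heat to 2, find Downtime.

14

The intervention breaks the incoming arrows to Heat: Heat := 2Feed - Speed + 1 no longer applies, and Heat = 2.
Wear = -2Speed - 2Feed + 5  [with Speed=0, Feed=4]  = -3
Defects = max(Feed, Heat) + 6  [with Feed=4, Heat=2]  = 10
Scrap = -2Speed - 5  [with Speed=0]  = -5
Output = 3Wear - Scrap + 2  [with Wear=-3, Scrap=-5]  = -2
Downtime = Output^2 + Defects  [with Output=-2, Defects=10]  = 14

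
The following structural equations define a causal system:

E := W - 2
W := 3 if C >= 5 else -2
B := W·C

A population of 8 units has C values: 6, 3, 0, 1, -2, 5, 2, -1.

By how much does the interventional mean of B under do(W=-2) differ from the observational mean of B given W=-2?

do(W=-2) breaks W's dependence on C. With W=-2 fixed, B across the units is -12, -6, 0, -2, 4, -10, -4, 2, mean -3.5.
Conditioning on W=-2 selects the 6 unit(s) with C ∈ {3, 0, 1, -2, 2, -1}. Their B values: -6, 0, -2, 4, -4, 2. Mean = -1.
Difference = -3.5 − (-1) = -2.5.

-2.5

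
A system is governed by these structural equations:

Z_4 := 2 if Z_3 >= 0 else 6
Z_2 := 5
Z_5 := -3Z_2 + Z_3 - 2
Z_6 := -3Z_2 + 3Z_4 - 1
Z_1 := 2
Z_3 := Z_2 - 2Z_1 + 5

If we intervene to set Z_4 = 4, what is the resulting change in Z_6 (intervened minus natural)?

6

Under do(Z_4=4), the mechanism Z_4 := 2 if Z_3 >= 0 else 6 is discarded; Z_4 is fixed at 4.
Z_6 = -3Z_2 + 3Z_4 - 1  [with Z_2=5, Z_4=4]  = -4
Without intervention: Z_3 = Z_2 - 2Z_1 + 5  [with Z_2=5, Z_1=2]  = 6; Z_4 = 2 if Z_3 >= 0 else 6  [with Z_3=6]  = 2; Z_6 = -3Z_2 + 3Z_4 - 1  [with Z_2=5, Z_4=2]  = -10.
Change = -4 − (-10) = 6.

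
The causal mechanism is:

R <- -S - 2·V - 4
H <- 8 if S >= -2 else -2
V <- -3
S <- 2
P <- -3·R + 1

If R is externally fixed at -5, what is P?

The intervention breaks the incoming arrows to R: R <- -S - 2·V - 4 no longer applies, and R = -5.
P = -3·R + 1  [with R=-5]  = 16

16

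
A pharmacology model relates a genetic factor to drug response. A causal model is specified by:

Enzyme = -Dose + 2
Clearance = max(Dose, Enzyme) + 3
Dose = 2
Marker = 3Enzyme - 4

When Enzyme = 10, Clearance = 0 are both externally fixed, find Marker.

The joint intervention fixes Enzyme = 10, Clearance = 0, removing each variable's own equation.
Marker = 3Enzyme - 4  [with Enzyme=10]  = 26

26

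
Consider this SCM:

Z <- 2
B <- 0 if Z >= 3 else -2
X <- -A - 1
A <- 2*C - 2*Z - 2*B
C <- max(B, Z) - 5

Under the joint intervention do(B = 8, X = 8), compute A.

The joint intervention fixes B = 8, X = 8, removing each variable's own equation.
C = max(B, Z) - 5  [with B=8, Z=2]  = 3
A = 2*C - 2*Z - 2*B  [with C=3, Z=2, B=8]  = -14

-14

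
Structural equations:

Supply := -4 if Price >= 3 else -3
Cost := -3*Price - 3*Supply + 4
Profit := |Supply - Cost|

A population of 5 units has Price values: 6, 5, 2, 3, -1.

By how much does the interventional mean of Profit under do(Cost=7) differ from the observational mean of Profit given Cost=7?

0.1

do(Cost=7) breaks Cost's dependence on Price. With Cost=7 fixed, Profit across the units is 11, 11, 10, 11, 10, mean 10.6.
Conditioning on Cost=7 selects the 2 unit(s) with Price ∈ {2, 3}. Their Profit values: 10, 11. Mean = 10.5.
Difference = 10.6 − 10.5 = 0.1.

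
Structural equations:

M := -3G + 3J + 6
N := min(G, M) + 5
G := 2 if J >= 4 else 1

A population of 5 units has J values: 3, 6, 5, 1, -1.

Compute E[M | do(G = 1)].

do(G=1) breaks G's dependence on J. With G=1 fixed, M across the units is 12, 21, 18, 6, 0, mean 11.4.

11.4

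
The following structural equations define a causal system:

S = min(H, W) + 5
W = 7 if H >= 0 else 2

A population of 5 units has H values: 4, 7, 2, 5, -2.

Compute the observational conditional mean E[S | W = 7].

Conditioning on W=7 selects the 4 unit(s) with H ∈ {4, 7, 2, 5}. Their S values: 9, 12, 7, 10. Mean = 9.5.

9.5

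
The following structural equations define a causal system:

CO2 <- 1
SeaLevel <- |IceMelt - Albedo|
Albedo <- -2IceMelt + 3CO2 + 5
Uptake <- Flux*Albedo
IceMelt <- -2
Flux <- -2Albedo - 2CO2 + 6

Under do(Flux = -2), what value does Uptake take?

-24

The intervention breaks the incoming arrows to Flux: Flux <- -2Albedo - 2CO2 + 6 no longer applies, and Flux = -2.
Albedo = -2IceMelt + 3CO2 + 5  [with IceMelt=-2, CO2=1]  = 12
Uptake = Flux*Albedo  [with Flux=-2, Albedo=12]  = -24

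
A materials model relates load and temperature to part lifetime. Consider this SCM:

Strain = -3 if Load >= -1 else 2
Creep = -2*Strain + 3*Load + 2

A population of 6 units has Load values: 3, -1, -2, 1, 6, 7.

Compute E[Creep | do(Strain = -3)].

15

Under do(Strain=-3), Strain's equation is replaced by Strain=-3 for every unit. Per-unit Creep: 17, 5, 2, 11, 26, 29. Mean = 15.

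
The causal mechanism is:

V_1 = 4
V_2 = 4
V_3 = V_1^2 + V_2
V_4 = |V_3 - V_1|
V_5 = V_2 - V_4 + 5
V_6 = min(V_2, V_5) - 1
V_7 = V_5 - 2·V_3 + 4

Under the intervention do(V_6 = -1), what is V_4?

do(V_6=-1) replaces the equation V_6 = min(V_2, V_5) - 1 with the constant V_6 = -1.
No directed path runs from V_6 to V_4, so V_4 keeps its natural value.
V_3 = V_1^2 + V_2  [with V_1=4, V_2=4]  = 20
V_4 = |V_3 - V_1|  [with V_3=20, V_1=4]  = 16

16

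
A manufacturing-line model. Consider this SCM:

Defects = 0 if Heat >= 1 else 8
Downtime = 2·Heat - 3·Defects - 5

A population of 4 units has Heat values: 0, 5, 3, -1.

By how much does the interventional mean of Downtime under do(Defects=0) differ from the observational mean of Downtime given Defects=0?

The intervention sets Defects=0 in all 4 units regardless of Heat. Recomputing Downtime per unit gives -5, 5, 1, -7; average -1.5.
Conditioning on Defects=0 selects the 2 unit(s) with Heat ∈ {5, 3}. Their Downtime values: 5, 1. Mean = 3.
Difference = -1.5 − 3 = -4.5.

-4.5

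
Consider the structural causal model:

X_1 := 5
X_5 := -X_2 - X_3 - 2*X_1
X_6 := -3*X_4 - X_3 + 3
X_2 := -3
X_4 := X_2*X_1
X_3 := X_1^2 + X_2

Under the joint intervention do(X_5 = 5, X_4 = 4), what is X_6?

Setting X_5 = 5, X_4 = 4 by intervention discards those variables' equations.
X_3 = X_1^2 + X_2  [with X_1=5, X_2=-3]  = 22
X_6 = -3*X_4 - X_3 + 3  [with X_4=4, X_3=22]  = -31

-31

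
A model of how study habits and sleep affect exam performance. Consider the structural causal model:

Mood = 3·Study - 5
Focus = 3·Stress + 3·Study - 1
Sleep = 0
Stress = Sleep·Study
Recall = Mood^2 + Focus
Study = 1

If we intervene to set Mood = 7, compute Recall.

The intervention breaks the incoming arrows to Mood: Mood = 3·Study - 5 no longer applies, and Mood = 7.
Stress = Sleep·Study  [with Sleep=0, Study=1]  = 0
Focus = 3·Stress + 3·Study - 1  [with Stress=0, Study=1]  = 2
Recall = Mood^2 + Focus  [with Mood=7, Focus=2]  = 51

51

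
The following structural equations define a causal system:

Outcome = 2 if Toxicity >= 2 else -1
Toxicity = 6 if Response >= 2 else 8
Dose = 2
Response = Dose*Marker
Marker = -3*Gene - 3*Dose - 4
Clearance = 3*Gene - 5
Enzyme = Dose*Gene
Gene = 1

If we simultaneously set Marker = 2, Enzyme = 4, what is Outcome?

2

The joint intervention fixes Marker = 2, Enzyme = 4, removing each variable's own equation.
Response = Dose*Marker  [with Dose=2, Marker=2]  = 4
Toxicity = 6 if Response >= 2 else 8  [with Response=4]  = 6
Outcome = 2 if Toxicity >= 2 else -1  [with Toxicity=6]  = 2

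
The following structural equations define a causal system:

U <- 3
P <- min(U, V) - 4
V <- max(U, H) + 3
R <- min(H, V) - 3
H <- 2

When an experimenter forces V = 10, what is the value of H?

2

Under do(V=10), the mechanism V <- max(U, H) + 3 is discarded; V is fixed at 10.
H is not downstream of the intervention, so its value is determined by the original equations.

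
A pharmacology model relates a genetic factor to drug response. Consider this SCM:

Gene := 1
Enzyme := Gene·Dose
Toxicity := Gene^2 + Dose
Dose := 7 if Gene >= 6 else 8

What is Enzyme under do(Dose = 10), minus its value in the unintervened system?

2

The intervention breaks the incoming arrows to Dose: Dose := 7 if Gene >= 6 else 8 no longer applies, and Dose = 10.
Enzyme = Gene·Dose  [with Gene=1, Dose=10]  = 10
Without intervention: Dose = 7 if Gene >= 6 else 8  [with Gene=1]  = 8; Enzyme = Gene·Dose  [with Gene=1, Dose=8]  = 8.
Change = 10 − 8 = 2.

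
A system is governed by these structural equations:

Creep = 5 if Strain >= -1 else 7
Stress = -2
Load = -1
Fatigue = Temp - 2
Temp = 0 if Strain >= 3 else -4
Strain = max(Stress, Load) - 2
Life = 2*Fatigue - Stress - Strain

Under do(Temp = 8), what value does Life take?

17

The intervention breaks the incoming arrows to Temp: Temp = 0 if Strain >= 3 else -4 no longer applies, and Temp = 8.
Strain = max(Stress, Load) - 2  [with Stress=-2, Load=-1]  = -3
Fatigue = Temp - 2  [with Temp=8]  = 6
Life = 2*Fatigue - Stress - Strain  [with Fatigue=6, Stress=-2, Strain=-3]  = 17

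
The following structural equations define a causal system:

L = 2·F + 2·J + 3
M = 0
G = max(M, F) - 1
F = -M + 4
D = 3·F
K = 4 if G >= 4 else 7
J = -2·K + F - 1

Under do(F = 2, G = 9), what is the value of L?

-7

Under do(F = 2, G = 9), each intervened variable's structural equation is replaced by its fixed value.
K = 4 if G >= 4 else 7  [with G=9]  = 4
J = -2·K + F - 1  [with K=4, F=2]  = -7
L = 2·F + 2·J + 3  [with F=2, J=-7]  = -7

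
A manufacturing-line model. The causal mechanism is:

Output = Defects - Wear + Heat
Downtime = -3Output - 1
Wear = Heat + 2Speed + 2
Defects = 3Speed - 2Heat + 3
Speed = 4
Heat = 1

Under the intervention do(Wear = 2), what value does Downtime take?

-37

The intervention breaks the incoming arrows to Wear: Wear = Heat + 2Speed + 2 no longer applies, and Wear = 2.
Defects = 3Speed - 2Heat + 3  [with Speed=4, Heat=1]  = 13
Output = Defects - Wear + Heat  [with Defects=13, Wear=2, Heat=1]  = 12
Downtime = -3Output - 1  [with Output=12]  = -37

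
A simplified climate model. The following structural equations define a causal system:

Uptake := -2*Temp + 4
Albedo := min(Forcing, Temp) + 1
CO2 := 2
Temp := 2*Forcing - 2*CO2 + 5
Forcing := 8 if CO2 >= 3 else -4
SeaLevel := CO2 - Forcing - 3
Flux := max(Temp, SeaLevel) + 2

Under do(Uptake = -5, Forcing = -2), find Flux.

3

Under do(Uptake = -5, Forcing = -2), each intervened variable's structural equation is replaced by its fixed value.
Temp = 2*Forcing - 2*CO2 + 5  [with Forcing=-2, CO2=2]  = -3
SeaLevel = CO2 - Forcing - 3  [with CO2=2, Forcing=-2]  = 1
Flux = max(Temp, SeaLevel) + 2  [with Temp=-3, SeaLevel=1]  = 3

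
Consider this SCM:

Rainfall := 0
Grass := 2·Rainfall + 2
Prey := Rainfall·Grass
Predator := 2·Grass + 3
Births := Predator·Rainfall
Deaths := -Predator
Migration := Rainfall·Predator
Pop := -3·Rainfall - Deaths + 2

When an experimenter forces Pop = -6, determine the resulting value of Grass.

2

The intervention breaks the incoming arrows to Pop: Pop := -3·Rainfall - Deaths + 2 no longer applies, and Pop = -6.
Grass is not downstream of the intervention, so its value is determined by the original equations.
Grass = 2·Rainfall + 2  [with Rainfall=0]  = 2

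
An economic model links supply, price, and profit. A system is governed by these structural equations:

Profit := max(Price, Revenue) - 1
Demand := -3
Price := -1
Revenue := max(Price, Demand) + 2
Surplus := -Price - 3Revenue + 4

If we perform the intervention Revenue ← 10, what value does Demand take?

-3

Under do(Revenue=10), the mechanism Revenue := max(Price, Demand) + 2 is discarded; Revenue is fixed at 10.
Demand is not downstream of the intervention, so its value is determined by the original equations.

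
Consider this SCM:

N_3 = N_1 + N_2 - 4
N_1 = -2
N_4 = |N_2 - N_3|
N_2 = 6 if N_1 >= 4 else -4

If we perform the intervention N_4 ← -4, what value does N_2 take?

-4

The intervention breaks the incoming arrows to N_4: N_4 = |N_2 - N_3| no longer applies, and N_4 = -4.
Since N_2 is not a descendant of the intervened variable, it is unaffected.
N_2 = 6 if N_1 >= 4 else -4  [with N_1=-2]  = -4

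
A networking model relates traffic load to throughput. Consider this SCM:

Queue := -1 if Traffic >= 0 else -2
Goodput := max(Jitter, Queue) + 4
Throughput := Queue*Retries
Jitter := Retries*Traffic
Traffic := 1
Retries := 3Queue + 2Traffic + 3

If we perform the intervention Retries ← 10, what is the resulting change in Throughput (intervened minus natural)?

do(Retries=10) replaces the equation Retries := 3Queue + 2Traffic + 3 with the constant Retries = 10.
Queue = -1 if Traffic >= 0 else -2  [with Traffic=1]  = -1
Throughput = Queue*Retries  [with Queue=-1, Retries=10]  = -10
Without intervention: Queue = -1 if Traffic >= 0 else -2  [with Traffic=1]  = -1; Retries = 3Queue + 2Traffic + 3  [with Queue=-1, Traffic=1]  = 2; Throughput = Queue*Retries  [with Queue=-1, Retries=2]  = -2.
Change = -10 − (-2) = -8.

-8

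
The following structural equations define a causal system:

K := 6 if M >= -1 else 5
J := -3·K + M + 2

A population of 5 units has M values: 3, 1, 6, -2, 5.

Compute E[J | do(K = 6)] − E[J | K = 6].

do(K=6) breaks K's dependence on M. With K=6 fixed, J across the units is -13, -15, -10, -18, -11, mean -13.4.
Observing K=6 restricts to units where K's equation naturally yields 6: M ∈ {3, 1, 6, 5}. In that subpopulation J = -13, -15, -10, -11, mean -12.25.
Difference = -13.4 − (-12.25) = -1.15.

-1.15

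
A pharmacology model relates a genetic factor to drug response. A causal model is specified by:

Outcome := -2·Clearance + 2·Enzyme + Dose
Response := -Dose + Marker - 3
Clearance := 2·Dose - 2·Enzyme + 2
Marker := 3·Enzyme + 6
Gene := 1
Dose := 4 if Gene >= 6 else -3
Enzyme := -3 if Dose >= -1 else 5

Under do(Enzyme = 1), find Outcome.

11

The intervention breaks the incoming arrows to Enzyme: Enzyme := -3 if Dose >= -1 else 5 no longer applies, and Enzyme = 1.
Dose = 4 if Gene >= 6 else -3  [with Gene=1]  = -3
Clearance = 2·Dose - 2·Enzyme + 2  [with Dose=-3, Enzyme=1]  = -6
Outcome = -2·Clearance + 2·Enzyme + Dose  [with Clearance=-6, Enzyme=1, Dose=-3]  = 11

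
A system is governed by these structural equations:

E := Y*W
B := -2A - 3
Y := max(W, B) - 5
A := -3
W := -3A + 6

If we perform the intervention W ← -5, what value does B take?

The intervention breaks the incoming arrows to W: W := -3A + 6 no longer applies, and W = -5.
Since B is not a descendant of the intervened variable, it is unaffected.
B = -2A - 3  [with A=-3]  = 3

3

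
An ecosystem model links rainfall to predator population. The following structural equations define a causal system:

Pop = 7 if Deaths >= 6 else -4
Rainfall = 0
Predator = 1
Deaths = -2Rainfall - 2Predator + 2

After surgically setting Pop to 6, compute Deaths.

0

Under do(Pop=6), the mechanism Pop = 7 if Deaths >= 6 else -4 is discarded; Pop is fixed at 6.
Since Deaths is not a descendant of the intervened variable, it is unaffected.
Deaths = -2Rainfall - 2Predator + 2  [with Rainfall=0, Predator=1]  = 0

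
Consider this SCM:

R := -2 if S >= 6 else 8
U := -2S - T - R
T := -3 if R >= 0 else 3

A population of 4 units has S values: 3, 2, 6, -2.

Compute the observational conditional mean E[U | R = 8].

-7

Conditioning on R=8 selects the 3 unit(s) with S ∈ {3, 2, -2}. Their U values: -11, -9, -1. Mean = -7.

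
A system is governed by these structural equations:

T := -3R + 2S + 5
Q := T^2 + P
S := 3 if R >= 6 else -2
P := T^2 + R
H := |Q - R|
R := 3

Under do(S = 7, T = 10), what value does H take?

Under do(S = 7, T = 10), each intervened variable's structural equation is replaced by its fixed value.
P = T^2 + R  [with T=10, R=3]  = 103
Q = T^2 + P  [with T=10, P=103]  = 203
H = |Q - R|  [with Q=203, R=3]  = 200

200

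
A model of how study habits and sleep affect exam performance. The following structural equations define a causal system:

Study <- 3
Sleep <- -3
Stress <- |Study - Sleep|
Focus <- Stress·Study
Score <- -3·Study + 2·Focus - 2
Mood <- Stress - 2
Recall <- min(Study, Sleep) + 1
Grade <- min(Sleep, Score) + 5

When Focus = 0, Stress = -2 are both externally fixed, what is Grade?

The joint intervention fixes Focus = 0, Stress = -2, removing each variable's own equation.
Score = -3·Study + 2·Focus - 2  [with Study=3, Focus=0]  = -11
Grade = min(Sleep, Score) + 5  [with Sleep=-3, Score=-11]  = -6

-6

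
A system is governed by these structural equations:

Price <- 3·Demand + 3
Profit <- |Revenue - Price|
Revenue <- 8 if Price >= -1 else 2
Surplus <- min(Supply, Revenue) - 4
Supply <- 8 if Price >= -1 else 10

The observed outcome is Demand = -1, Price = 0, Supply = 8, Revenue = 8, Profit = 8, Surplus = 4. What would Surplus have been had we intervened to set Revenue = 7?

3

Under do(Revenue=7), the mechanism Revenue <- 8 if Price >= -1 else 2 is discarded; Revenue is fixed at 7.
Price = 3·Demand + 3  [with Demand=-1]  = 0
Supply = 8 if Price >= -1 else 10  [with Price=0]  = 8
Surplus = min(Supply, Revenue) - 4  [with Supply=8, Revenue=7]  = 3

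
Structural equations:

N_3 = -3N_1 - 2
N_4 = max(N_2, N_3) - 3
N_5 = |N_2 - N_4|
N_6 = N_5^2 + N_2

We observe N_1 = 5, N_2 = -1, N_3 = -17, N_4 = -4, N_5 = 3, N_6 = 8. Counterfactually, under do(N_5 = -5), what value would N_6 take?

24

The intervention breaks the incoming arrows to N_5: N_5 = |N_2 - N_4| no longer applies, and N_5 = -5.
N_6 = N_5^2 + N_2  [with N_5=-5, N_2=-1]  = 24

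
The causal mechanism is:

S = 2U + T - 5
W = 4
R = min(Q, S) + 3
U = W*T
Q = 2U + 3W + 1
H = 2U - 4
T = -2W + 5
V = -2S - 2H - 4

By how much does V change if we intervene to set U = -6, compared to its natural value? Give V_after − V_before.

The intervention breaks the incoming arrows to U: U = W*T no longer applies, and U = -6.
T = -2W + 5  [with W=4]  = -3
S = 2U + T - 5  [with U=-6, T=-3]  = -20
H = 2U - 4  [with U=-6]  = -16
V = -2S - 2H - 4  [with S=-20, H=-16]  = 68
Without intervention: T = -2W + 5  [with W=4]  = -3; U = W*T  [with W=4, T=-3]  = -12; S = 2U + T - 5  [with U=-12, T=-3]  = -32; H = 2U - 4  [with U=-12]  = -28; V = -2S - 2H - 4  [with S=-32, H=-28]  = 116.
Change = 68 − 116 = -48.

-48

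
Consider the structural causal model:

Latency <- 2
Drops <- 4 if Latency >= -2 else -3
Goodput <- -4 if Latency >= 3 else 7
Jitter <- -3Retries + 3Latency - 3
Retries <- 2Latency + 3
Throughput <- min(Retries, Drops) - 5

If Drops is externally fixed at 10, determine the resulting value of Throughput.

do(Drops=10) replaces the equation Drops <- 4 if Latency >= -2 else -3 with the constant Drops = 10.
Retries = 2Latency + 3  [with Latency=2]  = 7
Throughput = min(Retries, Drops) - 5  [with Retries=7, Drops=10]  = 2

2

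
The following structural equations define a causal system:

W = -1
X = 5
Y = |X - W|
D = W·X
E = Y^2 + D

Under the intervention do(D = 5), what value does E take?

41

Intervening sets D = 5 and removes its equation (D = W·X).
Y = |X - W|  [with X=5, W=-1]  = 6
E = Y^2 + D  [with Y=6, D=5]  = 41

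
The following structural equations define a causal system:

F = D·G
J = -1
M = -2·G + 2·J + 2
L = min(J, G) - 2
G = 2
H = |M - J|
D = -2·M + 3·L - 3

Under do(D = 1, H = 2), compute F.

Under do(D = 1, H = 2), each intervened variable's structural equation is replaced by its fixed value.
F = D·G  [with D=1, G=2]  = 2

2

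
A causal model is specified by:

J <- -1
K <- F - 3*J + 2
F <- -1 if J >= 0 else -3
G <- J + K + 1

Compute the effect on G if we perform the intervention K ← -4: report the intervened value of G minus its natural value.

-6

The intervention breaks the incoming arrows to K: K <- F - 3*J + 2 no longer applies, and K = -4.
G = J + K + 1  [with J=-1, K=-4]  = -4
Without intervention: F = -1 if J >= 0 else -3  [with J=-1]  = -3; K = F - 3*J + 2  [with F=-3, J=-1]  = 2; G = J + K + 1  [with J=-1, K=2]  = 2.
Change = -4 − 2 = -6.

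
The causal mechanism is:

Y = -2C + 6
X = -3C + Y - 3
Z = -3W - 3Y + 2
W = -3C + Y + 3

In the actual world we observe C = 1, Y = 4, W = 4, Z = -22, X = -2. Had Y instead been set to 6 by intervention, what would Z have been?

-34

Under do(Y=6), the mechanism Y = -2C + 6 is discarded; Y is fixed at 6.
W = -3C + Y + 3  [with C=1, Y=6]  = 6
Z = -3W - 3Y + 2  [with W=6, Y=6]  = -34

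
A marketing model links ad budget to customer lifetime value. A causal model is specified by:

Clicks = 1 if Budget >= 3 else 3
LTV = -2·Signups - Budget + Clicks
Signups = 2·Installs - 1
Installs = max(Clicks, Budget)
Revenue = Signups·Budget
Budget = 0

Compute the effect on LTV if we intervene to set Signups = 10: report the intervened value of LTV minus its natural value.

-10

Under do(Signups=10), the mechanism Signups = 2·Installs - 1 is discarded; Signups is fixed at 10.
Clicks = 1 if Budget >= 3 else 3  [with Budget=0]  = 3
LTV = -2·Signups - Budget + Clicks  [with Signups=10, Budget=0, Clicks=3]  = -17
Without intervention: Clicks = 1 if Budget >= 3 else 3  [with Budget=0]  = 3; Installs = max(Clicks, Budget)  [with Clicks=3, Budget=0]  = 3; Signups = 2·Installs - 1  [with Installs=3]  = 5; LTV = -2·Signups - Budget + Clicks  [with Signups=5, Budget=0, Clicks=3]  = -7.
Change = -17 − (-7) = -10.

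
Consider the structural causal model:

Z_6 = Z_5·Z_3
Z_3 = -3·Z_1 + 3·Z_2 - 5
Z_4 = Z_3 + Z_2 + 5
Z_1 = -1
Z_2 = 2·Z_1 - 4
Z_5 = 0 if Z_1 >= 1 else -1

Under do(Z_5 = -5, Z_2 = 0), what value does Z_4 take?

Setting Z_5 = -5, Z_2 = 0 by intervention discards those variables' equations.
Z_3 = -3·Z_1 + 3·Z_2 - 5  [with Z_1=-1, Z_2=0]  = -2
Z_4 = Z_3 + Z_2 + 5  [with Z_3=-2, Z_2=0]  = 3

3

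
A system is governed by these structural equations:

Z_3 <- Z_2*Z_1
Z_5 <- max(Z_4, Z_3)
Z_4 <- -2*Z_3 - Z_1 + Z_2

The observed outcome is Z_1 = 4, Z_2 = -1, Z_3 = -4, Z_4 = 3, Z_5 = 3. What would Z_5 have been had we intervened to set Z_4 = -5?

Intervening sets Z_4 = -5 and removes its equation (Z_4 <- -2*Z_3 - Z_1 + Z_2).
Z_3 = Z_2*Z_1  [with Z_2=-1, Z_1=4]  = -4
Z_5 = max(Z_4, Z_3)  [with Z_4=-5, Z_3=-4]  = -4

-4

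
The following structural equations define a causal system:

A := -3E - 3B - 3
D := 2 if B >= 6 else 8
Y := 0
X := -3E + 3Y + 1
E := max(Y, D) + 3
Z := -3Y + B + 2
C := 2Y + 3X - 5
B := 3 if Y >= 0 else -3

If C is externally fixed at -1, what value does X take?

-32

The intervention breaks the incoming arrows to C: C := 2Y + 3X - 5 no longer applies, and C = -1.
X is not downstream of the intervention, so its value is determined by the original equations.
B = 3 if Y >= 0 else -3  [with Y=0]  = 3
D = 2 if B >= 6 else 8  [with B=3]  = 8
E = max(Y, D) + 3  [with Y=0, D=8]  = 11
X = -3E + 3Y + 1  [with E=11, Y=0]  = -32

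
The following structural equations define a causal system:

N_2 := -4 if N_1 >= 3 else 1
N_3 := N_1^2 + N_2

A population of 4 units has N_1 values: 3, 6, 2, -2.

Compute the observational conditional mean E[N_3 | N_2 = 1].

5

Observing N_2=1 restricts to units where N_2's equation naturally yields 1: N_1 ∈ {2, -2}. In that subpopulation N_3 = 5, 5, mean 5.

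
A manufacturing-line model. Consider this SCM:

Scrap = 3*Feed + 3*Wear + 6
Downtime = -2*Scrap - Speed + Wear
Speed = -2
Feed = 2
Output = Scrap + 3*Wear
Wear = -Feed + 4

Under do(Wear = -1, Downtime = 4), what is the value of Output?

6

The joint intervention fixes Wear = -1, Downtime = 4, removing each variable's own equation.
Scrap = 3*Feed + 3*Wear + 6  [with Feed=2, Wear=-1]  = 9
Output = Scrap + 3*Wear  [with Scrap=9, Wear=-1]  = 6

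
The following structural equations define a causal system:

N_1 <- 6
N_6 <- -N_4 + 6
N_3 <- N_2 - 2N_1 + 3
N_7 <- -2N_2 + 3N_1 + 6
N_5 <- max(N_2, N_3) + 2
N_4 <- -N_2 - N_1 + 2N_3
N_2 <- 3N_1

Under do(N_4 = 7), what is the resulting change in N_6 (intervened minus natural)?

Under do(N_4=7), the mechanism N_4 <- -N_2 - N_1 + 2N_3 is discarded; N_4 is fixed at 7.
N_6 = -N_4 + 6  [with N_4=7]  = -1
Without intervention: N_2 = 3N_1  [with N_1=6]  = 18; N_3 = N_2 - 2N_1 + 3  [with N_2=18, N_1=6]  = 9; N_4 = -N_2 - N_1 + 2N_3  [with N_2=18, N_1=6, N_3=9]  = -6; N_6 = -N_4 + 6  [with N_4=-6]  = 12.
Change = -1 − 12 = -13.

-13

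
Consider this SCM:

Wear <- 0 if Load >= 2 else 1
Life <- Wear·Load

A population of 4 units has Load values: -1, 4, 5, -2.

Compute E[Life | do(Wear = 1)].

Every unit gets Wear=1 under the intervention. Life values become -1, 4, 5, -2; E[Life|do(Wear=1)] = 1.5.

1.5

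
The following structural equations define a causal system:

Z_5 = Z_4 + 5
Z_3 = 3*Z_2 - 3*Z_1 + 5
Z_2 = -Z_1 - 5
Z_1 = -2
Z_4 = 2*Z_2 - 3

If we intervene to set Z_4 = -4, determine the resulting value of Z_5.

1

Intervening sets Z_4 = -4 and removes its equation (Z_4 = 2*Z_2 - 3).
Z_5 = Z_4 + 5  [with Z_4=-4]  = 1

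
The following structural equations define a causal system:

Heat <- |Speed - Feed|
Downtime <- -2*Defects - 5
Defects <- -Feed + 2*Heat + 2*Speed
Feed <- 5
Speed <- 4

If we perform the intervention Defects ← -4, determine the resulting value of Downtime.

Intervening sets Defects = -4 and removes its equation (Defects <- -Feed + 2*Heat + 2*Speed).
Downtime = -2*Defects - 5  [with Defects=-4]  = 3

3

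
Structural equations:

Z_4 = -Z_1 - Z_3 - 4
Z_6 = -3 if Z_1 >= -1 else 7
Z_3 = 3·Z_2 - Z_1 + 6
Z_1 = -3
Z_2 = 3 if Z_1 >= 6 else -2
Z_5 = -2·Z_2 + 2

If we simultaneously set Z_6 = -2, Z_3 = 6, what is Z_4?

-7

Under do(Z_6 = -2, Z_3 = 6), each intervened variable's structural equation is replaced by its fixed value.
Z_4 = -Z_1 - Z_3 - 4  [with Z_1=-3, Z_3=6]  = -7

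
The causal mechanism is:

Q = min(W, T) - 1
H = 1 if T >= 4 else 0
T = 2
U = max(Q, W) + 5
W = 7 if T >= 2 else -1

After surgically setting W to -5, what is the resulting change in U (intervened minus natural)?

-12

Under do(W=-5), the mechanism W = 7 if T >= 2 else -1 is discarded; W is fixed at -5.
Q = min(W, T) - 1  [with W=-5, T=2]  = -6
U = max(Q, W) + 5  [with Q=-6, W=-5]  = 0
Without intervention: W = 7 if T >= 2 else -1  [with T=2]  = 7; Q = min(W, T) - 1  [with W=7, T=2]  = 1; U = max(Q, W) + 5  [with Q=1, W=7]  = 12.
Change = 0 − 12 = -12.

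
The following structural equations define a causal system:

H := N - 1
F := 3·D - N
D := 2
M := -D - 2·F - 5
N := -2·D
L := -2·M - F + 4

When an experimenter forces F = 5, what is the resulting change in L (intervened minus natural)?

-15

The intervention breaks the incoming arrows to F: F := 3·D - N no longer applies, and F = 5.
M = -D - 2·F - 5  [with D=2, F=5]  = -17
L = -2·M - F + 4  [with M=-17, F=5]  = 33
Without intervention: N = -2·D  [with D=2]  = -4; F = 3·D - N  [with D=2, N=-4]  = 10; M = -D - 2·F - 5  [with D=2, F=10]  = -27; L = -2·M - F + 4  [with M=-27, F=10]  = 48.
Change = 33 − 48 = -15.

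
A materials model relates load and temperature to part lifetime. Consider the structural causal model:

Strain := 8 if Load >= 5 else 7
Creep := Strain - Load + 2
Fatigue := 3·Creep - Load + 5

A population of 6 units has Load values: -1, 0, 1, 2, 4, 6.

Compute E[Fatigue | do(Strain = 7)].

do(Strain=7) breaks Strain's dependence on Load. With Strain=7 fixed, Fatigue across the units is 36, 32, 28, 24, 16, 8, mean 24.

24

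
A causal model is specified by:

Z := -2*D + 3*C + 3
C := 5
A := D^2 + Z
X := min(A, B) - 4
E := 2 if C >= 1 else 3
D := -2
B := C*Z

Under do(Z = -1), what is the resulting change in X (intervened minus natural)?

-31

The intervention breaks the incoming arrows to Z: Z := -2*D + 3*C + 3 no longer applies, and Z = -1.
B = C*Z  [with C=5, Z=-1]  = -5
A = D^2 + Z  [with D=-2, Z=-1]  = 3
X = min(A, B) - 4  [with A=3, B=-5]  = -9
Without intervention: Z = -2*D + 3*C + 3  [with D=-2, C=5]  = 22; B = C*Z  [with C=5, Z=22]  = 110; A = D^2 + Z  [with D=-2, Z=22]  = 26; X = min(A, B) - 4  [with A=26, B=110]  = 22.
Change = -9 − 22 = -31.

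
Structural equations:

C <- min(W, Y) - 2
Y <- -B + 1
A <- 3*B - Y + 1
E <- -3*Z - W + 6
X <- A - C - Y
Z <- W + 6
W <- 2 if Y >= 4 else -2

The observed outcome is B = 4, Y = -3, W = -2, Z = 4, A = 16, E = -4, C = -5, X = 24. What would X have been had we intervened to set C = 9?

10

do(C=9) replaces the equation C <- min(W, Y) - 2 with the constant C = 9.
Y = -B + 1  [with B=4]  = -3
A = 3*B - Y + 1  [with B=4, Y=-3]  = 16
X = A - C - Y  [with A=16, C=9, Y=-3]  = 10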